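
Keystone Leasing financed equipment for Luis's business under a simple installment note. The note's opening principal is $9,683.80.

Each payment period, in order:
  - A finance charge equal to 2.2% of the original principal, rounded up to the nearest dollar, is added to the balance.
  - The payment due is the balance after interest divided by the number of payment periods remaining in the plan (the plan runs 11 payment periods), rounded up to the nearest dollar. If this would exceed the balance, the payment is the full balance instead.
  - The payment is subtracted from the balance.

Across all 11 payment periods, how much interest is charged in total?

Payment period 1: opening $9,683.80; interest $214.00 → $9,897.80; payment $900.00; balance $8,997.80
Payment period 2: opening $8,997.80; interest $214.00 → $9,211.80; payment $922.00; balance $8,289.80
Payment period 3: opening $8,289.80; interest $214.00 → $8,503.80; payment $945.00; balance $7,558.80
Payment period 4: opening $7,558.80; interest $214.00 → $7,772.80; payment $972.00; balance $6,800.80
Payment period 5: opening $6,800.80; interest $214.00 → $7,014.80; payment $1,003.00; balance $6,011.80
Payment period 6: opening $6,011.80; interest $214.00 → $6,225.80; payment $1,038.00; balance $5,187.80
Payment period 7: opening $5,187.80; interest $214.00 → $5,401.80; payment $1,081.00; balance $4,320.80
Payment period 8: opening $4,320.80; interest $214.00 → $4,534.80; payment $1,134.00; balance $3,400.80
Payment period 9: opening $3,400.80; interest $214.00 → $3,614.80; payment $1,205.00; balance $2,409.80
Payment period 10: opening $2,409.80; interest $214.00 → $2,623.80; payment $1,312.00; balance $1,311.80
Payment period 11: opening $1,311.80; interest $214.00 → $1,525.80; payment $1,525.80; balance $0.00
Total interest: $214.00 + $214.00 + $214.00 + $214.00 + $214.00 + $214.00 + $214.00 + $214.00 + $214.00 + $214.00 + $214.00 = $2,354.00

$2,354.00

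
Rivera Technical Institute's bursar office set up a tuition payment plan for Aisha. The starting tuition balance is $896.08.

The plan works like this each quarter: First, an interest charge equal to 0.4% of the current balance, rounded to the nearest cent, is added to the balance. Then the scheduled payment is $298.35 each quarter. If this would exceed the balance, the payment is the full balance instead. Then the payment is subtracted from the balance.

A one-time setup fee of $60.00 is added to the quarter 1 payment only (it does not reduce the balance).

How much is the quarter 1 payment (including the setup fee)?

$358.35

# | Opening | Interest | Payment | Fee | End bal
1 | $896.08 | $3.58 | $298.35 | $60.00 | $601.31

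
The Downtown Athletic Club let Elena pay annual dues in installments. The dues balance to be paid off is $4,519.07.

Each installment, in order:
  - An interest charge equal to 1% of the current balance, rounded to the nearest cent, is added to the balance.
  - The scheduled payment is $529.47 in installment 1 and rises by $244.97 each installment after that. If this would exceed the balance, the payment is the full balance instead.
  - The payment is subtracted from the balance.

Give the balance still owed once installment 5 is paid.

$0.00

Installment 1: opening $4,519.07; interest $45.19 → $4,564.26; payment $529.47; balance $4,034.79
Installment 2: opening $4,034.79; interest $40.35 → $4,075.14; payment $774.44; balance $3,300.70
Installment 3: opening $3,300.70; interest $33.01 → $3,333.71; payment $1,019.41; balance $2,314.30
Installment 4: opening $2,314.30; interest $23.14 → $2,337.44; payment $1,264.38; balance $1,073.06
Installment 5: opening $1,073.06; interest $10.73 → $1,083.79; payment $1,083.79; balance $0.00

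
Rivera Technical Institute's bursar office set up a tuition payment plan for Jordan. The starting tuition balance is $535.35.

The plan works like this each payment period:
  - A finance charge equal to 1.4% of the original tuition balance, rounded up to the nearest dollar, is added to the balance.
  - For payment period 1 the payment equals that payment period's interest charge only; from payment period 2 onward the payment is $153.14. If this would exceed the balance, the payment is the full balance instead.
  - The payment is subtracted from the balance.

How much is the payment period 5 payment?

Payment period 1: $535.35 +$8.00 interest = $543.35; pay $8.00 → $535.35
Payment period 2: $535.35 +$8.00 interest = $543.35; pay $153.14 → $390.21
Payment period 3: $390.21 +$8.00 interest = $398.21; pay $153.14 → $245.07
Payment period 4: $245.07 +$8.00 interest = $253.07; pay $153.14 → $99.93
Payment period 5: $99.93 +$8.00 interest = $107.93; pay $107.93 → $0.00

$107.93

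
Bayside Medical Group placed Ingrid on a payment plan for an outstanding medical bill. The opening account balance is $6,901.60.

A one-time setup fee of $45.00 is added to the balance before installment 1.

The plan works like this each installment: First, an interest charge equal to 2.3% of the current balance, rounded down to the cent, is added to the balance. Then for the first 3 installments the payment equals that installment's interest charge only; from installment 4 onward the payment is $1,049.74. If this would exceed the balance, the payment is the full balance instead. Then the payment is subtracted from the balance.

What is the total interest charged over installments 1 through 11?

Installment 1: opening $6,946.60; interest $159.77 → $7,106.37; payment $159.77; balance $6,946.60
Installment 2: opening $6,946.60; interest $159.77 → $7,106.37; payment $159.77; balance $6,946.60
Installment 3: opening $6,946.60; interest $159.77 → $7,106.37; payment $159.77; balance $6,946.60
Installment 4: opening $6,946.60; interest $159.77 → $7,106.37; payment $1,049.74; balance $6,056.63
Installment 5: opening $6,056.63; interest $139.30 → $6,195.93; payment $1,049.74; balance $5,146.19
Installment 6: opening $5,146.19; interest $118.36 → $5,264.55; payment $1,049.74; balance $4,214.81
Installment 7: opening $4,214.81; interest $96.94 → $4,311.75; payment $1,049.74; balance $3,262.01
Installment 8: opening $3,262.01; interest $75.02 → $3,337.03; payment $1,049.74; balance $2,287.29
Installment 9: opening $2,287.29; interest $52.60 → $2,339.89; payment $1,049.74; balance $1,290.15
Installment 10: opening $1,290.15; interest $29.67 → $1,319.82; payment $1,049.74; balance $270.08
Installment 11: opening $270.08; interest $6.21 → $276.29; payment $276.29; balance $0.00
Total interest: $159.77 + $159.77 + $159.77 + $159.77 + $139.30 + $118.36 + $96.94 + $75.02 + $52.60 + $29.67 + $6.21 = $1,157.18

$1,157.18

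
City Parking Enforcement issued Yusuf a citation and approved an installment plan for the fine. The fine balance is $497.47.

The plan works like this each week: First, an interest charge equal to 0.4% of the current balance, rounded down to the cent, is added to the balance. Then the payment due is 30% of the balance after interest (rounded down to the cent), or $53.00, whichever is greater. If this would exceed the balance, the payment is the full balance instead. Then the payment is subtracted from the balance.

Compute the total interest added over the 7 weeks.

$5.85

# | Opening | Interest | Payment | End bal
1 | $497.47 | $1.98 | $149.83 | $349.62
2 | $349.62 | $1.39 | $105.30 | $245.71
3 | $245.71 | $0.98 | $74.00 | $172.69
4 | $172.69 | $0.69 | $53.00 | $120.38
5 | $120.38 | $0.48 | $53.00 | $67.86
6 | $67.86 | $0.27 | $53.00 | $15.13
7 | $15.13 | $0.06 | $15.19 | $0.00
Total interest: $1.98 + $1.39 + $0.98 + $0.69 + $0.48 + $0.27 + $0.06 = $5.85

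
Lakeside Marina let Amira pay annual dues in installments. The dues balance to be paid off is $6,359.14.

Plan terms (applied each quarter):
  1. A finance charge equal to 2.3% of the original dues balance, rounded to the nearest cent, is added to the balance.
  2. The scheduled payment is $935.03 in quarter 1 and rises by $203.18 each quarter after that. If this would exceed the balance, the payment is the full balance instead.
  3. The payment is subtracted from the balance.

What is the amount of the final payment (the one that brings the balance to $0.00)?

$529.75

Quarter 1: $6,359.14 +$146.26 interest = $6,505.40; pay $935.03 → $5,570.37
Quarter 2: $5,570.37 +$146.26 interest = $5,716.63; pay $1,138.21 → $4,578.42
Quarter 3: $4,578.42 +$146.26 interest = $4,724.68; pay $1,341.39 → $3,383.29
Quarter 4: $3,383.29 +$146.26 interest = $3,529.55; pay $1,544.57 → $1,984.98
Quarter 5: $1,984.98 +$146.26 interest = $2,131.24; pay $1,747.75 → $383.49
Quarter 6: $383.49 +$146.26 interest = $529.75; pay $529.75 → $0.00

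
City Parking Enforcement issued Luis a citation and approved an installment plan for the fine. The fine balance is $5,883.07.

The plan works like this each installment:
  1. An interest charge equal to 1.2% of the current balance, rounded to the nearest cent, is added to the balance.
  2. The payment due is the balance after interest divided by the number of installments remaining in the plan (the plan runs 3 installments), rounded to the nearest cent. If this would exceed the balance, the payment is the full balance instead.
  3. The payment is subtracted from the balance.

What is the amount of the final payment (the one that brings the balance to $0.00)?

$2,032.47

# | Opening | Interest | Payment | End bal
1 | $5,883.07 | $70.60 | $1,984.56 | $3,969.11
2 | $3,969.11 | $47.63 | $2,008.37 | $2,008.37
3 | $2,008.37 | $24.10 | $2,032.47 | $0.00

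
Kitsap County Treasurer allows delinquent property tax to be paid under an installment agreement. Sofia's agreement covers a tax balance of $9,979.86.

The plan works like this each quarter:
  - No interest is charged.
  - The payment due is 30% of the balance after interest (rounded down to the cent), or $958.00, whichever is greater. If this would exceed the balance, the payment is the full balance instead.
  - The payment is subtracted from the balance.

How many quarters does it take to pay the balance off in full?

7

# | Opening | Payment | End bal
1 | $9,979.86 | $2,993.95 | $6,985.91
2 | $6,985.91 | $2,095.77 | $4,890.14
3 | $4,890.14 | $1,467.04 | $3,423.10
4 | $3,423.10 | $1,026.93 | $2,396.17
5 | $2,396.17 | $958.00 | $1,438.17
6 | $1,438.17 | $958.00 | $480.17
7 | $480.17 | $480.17 | $0.00
Balance reaches $0.00 in quarter 7.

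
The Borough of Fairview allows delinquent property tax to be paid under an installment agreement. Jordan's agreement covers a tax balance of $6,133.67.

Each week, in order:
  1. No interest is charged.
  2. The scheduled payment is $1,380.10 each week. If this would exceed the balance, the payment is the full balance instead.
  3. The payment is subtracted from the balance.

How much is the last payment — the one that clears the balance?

$613.27

Week 1: opening $6,133.67; payment $1,380.10; balance $4,753.57
Week 2: opening $4,753.57; payment $1,380.10; balance $3,373.47
Week 3: opening $3,373.47; payment $1,380.10; balance $1,993.37
Week 4: opening $1,993.37; payment $1,380.10; balance $613.27
Week 5: opening $613.27; payment $613.27; balance $0.00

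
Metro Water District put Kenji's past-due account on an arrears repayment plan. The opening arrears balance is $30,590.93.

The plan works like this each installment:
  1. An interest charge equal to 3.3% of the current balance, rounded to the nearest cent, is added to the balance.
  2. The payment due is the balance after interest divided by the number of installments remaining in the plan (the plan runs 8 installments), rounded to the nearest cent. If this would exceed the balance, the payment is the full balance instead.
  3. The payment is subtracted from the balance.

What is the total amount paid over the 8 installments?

$35,501.37

# | Opening | Interest | Payment | End bal
1 | $30,590.93 | $1,009.50 | $3,950.05 | $27,650.38
2 | $27,650.38 | $912.46 | $4,080.41 | $24,482.43
3 | $24,482.43 | $807.92 | $4,215.06 | $21,075.29
4 | $21,075.29 | $695.48 | $4,354.15 | $17,416.62
5 | $17,416.62 | $574.75 | $4,497.84 | $13,493.53
6 | $13,493.53 | $445.29 | $4,646.27 | $9,292.55
7 | $9,292.55 | $306.65 | $4,799.60 | $4,799.60
8 | $4,799.60 | $158.39 | $4,957.99 | $0.00
Total paid: $35,501.37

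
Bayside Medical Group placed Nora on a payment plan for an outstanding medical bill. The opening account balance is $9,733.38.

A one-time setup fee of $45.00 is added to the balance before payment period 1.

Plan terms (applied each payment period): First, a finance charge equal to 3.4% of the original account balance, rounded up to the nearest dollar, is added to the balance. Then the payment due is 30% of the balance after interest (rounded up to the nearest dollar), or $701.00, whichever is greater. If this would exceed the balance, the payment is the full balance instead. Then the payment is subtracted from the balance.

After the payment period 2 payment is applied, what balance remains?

$5,184.38

# | Opening | Interest | Payment | End bal
1 | $9,778.38 | $331.00 | $3,033.00 | $7,076.38
2 | $7,076.38 | $331.00 | $2,223.00 | $5,184.38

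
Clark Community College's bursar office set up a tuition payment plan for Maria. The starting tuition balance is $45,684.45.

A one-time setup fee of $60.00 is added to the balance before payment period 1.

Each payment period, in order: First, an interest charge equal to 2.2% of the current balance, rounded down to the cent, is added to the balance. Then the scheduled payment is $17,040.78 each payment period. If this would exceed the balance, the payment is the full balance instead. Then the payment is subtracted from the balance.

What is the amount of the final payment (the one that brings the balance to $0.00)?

Payment period 1: $45,744.45 +$1,006.37 interest = $46,750.82; pay $17,040.78 → $29,710.04
Payment period 2: $29,710.04 +$653.62 interest = $30,363.66; pay $17,040.78 → $13,322.88
Payment period 3: $13,322.88 +$293.10 interest = $13,615.98; pay $13,615.98 → $0.00

$13,615.98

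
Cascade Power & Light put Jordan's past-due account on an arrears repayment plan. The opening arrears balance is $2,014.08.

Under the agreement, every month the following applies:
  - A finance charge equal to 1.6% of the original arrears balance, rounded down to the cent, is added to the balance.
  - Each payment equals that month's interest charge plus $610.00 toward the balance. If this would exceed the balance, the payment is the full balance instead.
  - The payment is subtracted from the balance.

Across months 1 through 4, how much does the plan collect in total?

# | Opening | Interest | Payment | End bal
1 | $2,014.08 | $32.22 | $642.22 | $1,404.08
2 | $1,404.08 | $32.22 | $642.22 | $794.08
3 | $794.08 | $32.22 | $642.22 | $184.08
4 | $184.08 | $32.22 | $216.30 | $0.00
Total paid: $2,142.96

$2,142.96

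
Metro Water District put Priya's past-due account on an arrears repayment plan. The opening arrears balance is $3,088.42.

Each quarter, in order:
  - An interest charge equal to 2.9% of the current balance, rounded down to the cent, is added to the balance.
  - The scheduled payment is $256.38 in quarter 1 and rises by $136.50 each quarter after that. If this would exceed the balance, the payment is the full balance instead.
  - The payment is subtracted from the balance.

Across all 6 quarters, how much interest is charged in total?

$381.01

Quarter 1: $3,088.42 +$89.56 interest = $3,177.98; pay $256.38 → $2,921.60
Quarter 2: $2,921.60 +$84.72 interest = $3,006.32; pay $392.88 → $2,613.44
Quarter 3: $2,613.44 +$75.78 interest = $2,689.22; pay $529.38 → $2,159.84
Quarter 4: $2,159.84 +$62.63 interest = $2,222.47; pay $665.88 → $1,556.59
Quarter 5: $1,556.59 +$45.14 interest = $1,601.73; pay $802.38 → $799.35
Quarter 6: $799.35 +$23.18 interest = $822.53; pay $822.53 → $0.00
Total interest: $89.56 + $84.72 + $75.78 + $62.63 + $45.14 + $23.18 = $381.01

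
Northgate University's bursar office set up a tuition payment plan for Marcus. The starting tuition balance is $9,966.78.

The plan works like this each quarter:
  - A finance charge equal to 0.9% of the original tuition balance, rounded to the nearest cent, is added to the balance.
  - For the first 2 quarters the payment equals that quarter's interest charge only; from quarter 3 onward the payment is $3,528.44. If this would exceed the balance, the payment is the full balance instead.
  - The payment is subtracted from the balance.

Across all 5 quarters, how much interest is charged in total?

$448.50

# | Opening | Interest | Payment | End bal
1 | $9,966.78 | $89.70 | $89.70 | $9,966.78
2 | $9,966.78 | $89.70 | $89.70 | $9,966.78
3 | $9,966.78 | $89.70 | $3,528.44 | $6,528.04
4 | $6,528.04 | $89.70 | $3,528.44 | $3,089.30
5 | $3,089.30 | $89.70 | $3,179.00 | $0.00
Total interest: $89.70 + $89.70 + $89.70 + $89.70 + $89.70 = $448.50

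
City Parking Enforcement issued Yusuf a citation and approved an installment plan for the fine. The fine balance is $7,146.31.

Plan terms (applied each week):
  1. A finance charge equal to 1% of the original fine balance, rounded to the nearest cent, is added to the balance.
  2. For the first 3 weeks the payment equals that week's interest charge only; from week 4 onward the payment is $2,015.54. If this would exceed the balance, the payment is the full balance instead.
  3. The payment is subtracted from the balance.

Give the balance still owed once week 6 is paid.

Week 1: $7,146.31 +$71.46 interest = $7,217.77; pay $71.46 → $7,146.31
Week 2: $7,146.31 +$71.46 interest = $7,217.77; pay $71.46 → $7,146.31
Week 3: $7,146.31 +$71.46 interest = $7,217.77; pay $71.46 → $7,146.31
Week 4: $7,146.31 +$71.46 interest = $7,217.77; pay $2,015.54 → $5,202.23
Week 5: $5,202.23 +$71.46 interest = $5,273.69; pay $2,015.54 → $3,258.15
Week 6: $3,258.15 +$71.46 interest = $3,329.61; pay $2,015.54 → $1,314.07

$1,314.07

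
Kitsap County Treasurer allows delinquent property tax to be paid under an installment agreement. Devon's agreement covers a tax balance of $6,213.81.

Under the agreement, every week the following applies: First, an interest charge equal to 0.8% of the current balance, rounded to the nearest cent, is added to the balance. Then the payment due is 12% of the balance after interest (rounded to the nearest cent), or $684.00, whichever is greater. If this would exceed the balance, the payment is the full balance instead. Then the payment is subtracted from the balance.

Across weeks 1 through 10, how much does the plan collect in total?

# | Opening | Interest | Payment | End bal
1 | $6,213.81 | $49.71 | $751.62 | $5,511.90
2 | $5,511.90 | $44.10 | $684.00 | $4,872.00
3 | $4,872.00 | $38.98 | $684.00 | $4,226.98
4 | $4,226.98 | $33.82 | $684.00 | $3,576.80
5 | $3,576.80 | $28.61 | $684.00 | $2,921.41
6 | $2,921.41 | $23.37 | $684.00 | $2,260.78
7 | $2,260.78 | $18.09 | $684.00 | $1,594.87
8 | $1,594.87 | $12.76 | $684.00 | $923.63
9 | $923.63 | $7.39 | $684.00 | $247.02
10 | $247.02 | $1.98 | $249.00 | $0.00
Total paid: $6,472.62

$6,472.62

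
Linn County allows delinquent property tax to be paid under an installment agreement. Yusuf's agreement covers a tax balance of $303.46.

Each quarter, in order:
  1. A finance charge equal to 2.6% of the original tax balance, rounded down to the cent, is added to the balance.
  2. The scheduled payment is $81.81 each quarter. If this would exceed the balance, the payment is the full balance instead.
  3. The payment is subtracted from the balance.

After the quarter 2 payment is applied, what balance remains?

$155.60

Quarter 1: $303.46 +$7.88 interest = $311.34; pay $81.81 → $229.53
Quarter 2: $229.53 +$7.88 interest = $237.41; pay $81.81 → $155.60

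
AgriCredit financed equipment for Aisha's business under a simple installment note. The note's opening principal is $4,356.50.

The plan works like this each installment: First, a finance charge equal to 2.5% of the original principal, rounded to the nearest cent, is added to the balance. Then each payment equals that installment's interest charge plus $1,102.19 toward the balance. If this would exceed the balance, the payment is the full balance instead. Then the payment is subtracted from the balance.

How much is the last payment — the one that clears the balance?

$1,158.84

Installment 1: opening $4,356.50; interest $108.91 → $4,465.41; payment $1,211.10; balance $3,254.31
Installment 2: opening $3,254.31; interest $108.91 → $3,363.22; payment $1,211.10; balance $2,152.12
Installment 3: opening $2,152.12; interest $108.91 → $2,261.03; payment $1,211.10; balance $1,049.93
Installment 4: opening $1,049.93; interest $108.91 → $1,158.84; payment $1,158.84; balance $0.00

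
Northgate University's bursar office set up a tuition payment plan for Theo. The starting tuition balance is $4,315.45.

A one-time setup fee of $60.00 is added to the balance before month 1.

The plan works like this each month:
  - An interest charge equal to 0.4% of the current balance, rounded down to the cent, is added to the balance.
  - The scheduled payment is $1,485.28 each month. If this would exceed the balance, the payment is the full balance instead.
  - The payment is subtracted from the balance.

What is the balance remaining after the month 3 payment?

Month 1: $4,375.45 +$17.50 interest = $4,392.95; pay $1,485.28 → $2,907.67
Month 2: $2,907.67 +$11.63 interest = $2,919.30; pay $1,485.28 → $1,434.02
Month 3: $1,434.02 +$5.73 interest = $1,439.75; pay $1,439.75 → $0.00

$0.00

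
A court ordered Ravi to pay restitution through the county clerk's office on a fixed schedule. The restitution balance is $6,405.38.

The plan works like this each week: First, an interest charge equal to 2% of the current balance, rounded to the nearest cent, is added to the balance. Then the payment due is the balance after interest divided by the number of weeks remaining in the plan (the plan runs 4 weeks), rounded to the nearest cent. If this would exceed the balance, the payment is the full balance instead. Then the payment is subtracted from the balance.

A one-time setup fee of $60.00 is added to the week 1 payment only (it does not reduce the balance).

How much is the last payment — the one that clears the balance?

# | Opening | Interest | Payment | Fee | End bal
1 | $6,405.38 | $128.11 | $1,633.37 | $60.00 | $4,900.12
2 | $4,900.12 | $98.00 | $1,666.04 | — | $3,332.08
3 | $3,332.08 | $66.64 | $1,699.36 | — | $1,699.36
4 | $1,699.36 | $33.99 | $1,733.35 | — | $0.00

$1,733.35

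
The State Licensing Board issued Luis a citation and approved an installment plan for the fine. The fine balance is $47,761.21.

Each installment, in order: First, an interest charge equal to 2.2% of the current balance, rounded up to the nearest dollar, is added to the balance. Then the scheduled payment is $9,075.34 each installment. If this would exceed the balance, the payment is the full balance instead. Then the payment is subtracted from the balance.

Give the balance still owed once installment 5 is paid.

$5,835.51

Installment 1: opening $47,761.21; interest $1,051.00 → $48,812.21; payment $9,075.34; balance $39,736.87
Installment 2: opening $39,736.87; interest $875.00 → $40,611.87; payment $9,075.34; balance $31,536.53
Installment 3: opening $31,536.53; interest $694.00 → $32,230.53; payment $9,075.34; balance $23,155.19
Installment 4: opening $23,155.19; interest $510.00 → $23,665.19; payment $9,075.34; balance $14,589.85
Installment 5: opening $14,589.85; interest $321.00 → $14,910.85; payment $9,075.34; balance $5,835.51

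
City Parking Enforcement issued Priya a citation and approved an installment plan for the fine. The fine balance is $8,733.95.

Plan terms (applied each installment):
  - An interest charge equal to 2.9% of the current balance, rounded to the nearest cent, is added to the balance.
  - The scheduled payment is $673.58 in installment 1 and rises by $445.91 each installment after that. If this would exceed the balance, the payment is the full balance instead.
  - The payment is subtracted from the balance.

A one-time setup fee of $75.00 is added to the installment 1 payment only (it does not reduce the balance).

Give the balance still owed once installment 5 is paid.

# | Opening | Interest | Payment | Fee | End bal
1 | $8,733.95 | $253.28 | $673.58 | $75.00 | $8,313.65
2 | $8,313.65 | $241.10 | $1,119.49 | — | $7,435.26
3 | $7,435.26 | $215.62 | $1,565.40 | — | $6,085.48
4 | $6,085.48 | $176.48 | $2,011.31 | — | $4,250.65
5 | $4,250.65 | $123.27 | $2,457.22 | — | $1,916.70

$1,916.70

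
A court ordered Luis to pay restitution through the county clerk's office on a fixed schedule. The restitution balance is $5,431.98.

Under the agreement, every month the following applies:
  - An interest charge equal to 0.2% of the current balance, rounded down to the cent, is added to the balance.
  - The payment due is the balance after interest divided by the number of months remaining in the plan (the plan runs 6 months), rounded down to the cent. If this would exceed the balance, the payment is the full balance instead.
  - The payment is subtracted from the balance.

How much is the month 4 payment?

Month 1: opening $5,431.98; interest $10.86 → $5,442.84; payment $907.14; balance $4,535.70
Month 2: opening $4,535.70; interest $9.07 → $4,544.77; payment $908.95; balance $3,635.82
Month 3: opening $3,635.82; interest $7.27 → $3,643.09; payment $910.77; balance $2,732.32
Month 4: opening $2,732.32; interest $5.46 → $2,737.78; payment $912.59; balance $1,825.19

$912.59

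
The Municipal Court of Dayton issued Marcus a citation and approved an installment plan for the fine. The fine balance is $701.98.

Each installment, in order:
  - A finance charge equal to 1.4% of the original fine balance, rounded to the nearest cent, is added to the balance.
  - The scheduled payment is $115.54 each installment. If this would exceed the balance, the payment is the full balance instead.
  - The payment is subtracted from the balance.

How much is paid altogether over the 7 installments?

Installment 1: opening $701.98; interest $9.83 → $711.81; payment $115.54; balance $596.27
Installment 2: opening $596.27; interest $9.83 → $606.10; payment $115.54; balance $490.56
Installment 3: opening $490.56; interest $9.83 → $500.39; payment $115.54; balance $384.85
Installment 4: opening $384.85; interest $9.83 → $394.68; payment $115.54; balance $279.14
Installment 5: opening $279.14; interest $9.83 → $288.97; payment $115.54; balance $173.43
Installment 6: opening $173.43; interest $9.83 → $183.26; payment $115.54; balance $67.72
Installment 7: opening $67.72; interest $9.83 → $77.55; payment $77.55; balance $0.00
Total paid: $770.79

$770.79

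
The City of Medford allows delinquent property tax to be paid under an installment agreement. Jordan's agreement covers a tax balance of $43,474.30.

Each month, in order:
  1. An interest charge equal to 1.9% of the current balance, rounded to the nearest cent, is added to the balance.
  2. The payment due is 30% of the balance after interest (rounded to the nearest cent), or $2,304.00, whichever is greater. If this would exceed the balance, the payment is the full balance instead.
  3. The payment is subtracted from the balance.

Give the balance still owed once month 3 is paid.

Month 1: $43,474.30 +$826.01 interest = $44,300.31; pay $13,290.09 → $31,010.22
Month 2: $31,010.22 +$589.19 interest = $31,599.41; pay $9,479.82 → $22,119.59
Month 3: $22,119.59 +$420.27 interest = $22,539.86; pay $6,761.96 → $15,777.90

$15,777.90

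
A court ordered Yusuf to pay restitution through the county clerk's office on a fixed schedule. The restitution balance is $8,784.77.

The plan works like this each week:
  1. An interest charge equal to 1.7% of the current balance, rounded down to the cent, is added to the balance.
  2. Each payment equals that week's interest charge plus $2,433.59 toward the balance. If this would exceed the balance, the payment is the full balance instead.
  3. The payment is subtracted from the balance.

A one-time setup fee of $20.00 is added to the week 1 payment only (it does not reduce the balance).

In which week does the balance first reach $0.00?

# | Opening | Interest | Payment | Fee | End bal
1 | $8,784.77 | $149.34 | $2,582.93 | $20.00 | $6,351.18
2 | $6,351.18 | $107.97 | $2,541.56 | — | $3,917.59
3 | $3,917.59 | $66.59 | $2,500.18 | — | $1,484.00
4 | $1,484.00 | $25.22 | $1,509.22 | — | $0.00
Balance reaches $0.00 in week 4.

4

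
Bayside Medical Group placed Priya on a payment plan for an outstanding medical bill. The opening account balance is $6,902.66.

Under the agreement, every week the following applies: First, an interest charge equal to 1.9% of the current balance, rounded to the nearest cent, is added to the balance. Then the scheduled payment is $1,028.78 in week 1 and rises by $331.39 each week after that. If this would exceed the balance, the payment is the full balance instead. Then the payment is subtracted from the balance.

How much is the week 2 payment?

$1,360.17

# | Opening | Interest | Payment | End bal
1 | $6,902.66 | $131.15 | $1,028.78 | $6,005.03
2 | $6,005.03 | $114.10 | $1,360.17 | $4,758.96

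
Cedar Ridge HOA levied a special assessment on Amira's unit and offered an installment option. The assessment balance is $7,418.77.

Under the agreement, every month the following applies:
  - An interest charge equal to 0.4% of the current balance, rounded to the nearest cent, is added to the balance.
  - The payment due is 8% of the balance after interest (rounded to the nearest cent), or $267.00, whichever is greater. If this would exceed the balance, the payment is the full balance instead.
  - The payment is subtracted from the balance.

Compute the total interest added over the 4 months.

$105.80

Month 1: opening $7,418.77; interest $29.68 → $7,448.45; payment $595.88; balance $6,852.57
Month 2: opening $6,852.57; interest $27.41 → $6,879.98; payment $550.40; balance $6,329.58
Month 3: opening $6,329.58; interest $25.32 → $6,354.90; payment $508.39; balance $5,846.51
Month 4: opening $5,846.51; interest $23.39 → $5,869.90; payment $469.59; balance $5,400.31
Total interest: $29.68 + $27.41 + $25.32 + $23.39 = $105.80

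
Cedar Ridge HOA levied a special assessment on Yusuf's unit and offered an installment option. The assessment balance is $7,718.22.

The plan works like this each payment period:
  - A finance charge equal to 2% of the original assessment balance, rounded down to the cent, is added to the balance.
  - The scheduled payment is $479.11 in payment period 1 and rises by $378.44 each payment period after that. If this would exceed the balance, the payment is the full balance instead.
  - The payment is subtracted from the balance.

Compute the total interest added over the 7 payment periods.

$1,080.52

Payment period 1: $7,718.22 +$154.36 interest = $7,872.58; pay $479.11 → $7,393.47
Payment period 2: $7,393.47 +$154.36 interest = $7,547.83; pay $857.55 → $6,690.28
Payment period 3: $6,690.28 +$154.36 interest = $6,844.64; pay $1,235.99 → $5,608.65
Payment period 4: $5,608.65 +$154.36 interest = $5,763.01; pay $1,614.43 → $4,148.58
Payment period 5: $4,148.58 +$154.36 interest = $4,302.94; pay $1,992.87 → $2,310.07
Payment period 6: $2,310.07 +$154.36 interest = $2,464.43; pay $2,371.31 → $93.12
Payment period 7: $93.12 +$154.36 interest = $247.48; pay $247.48 → $0.00
Total interest: $154.36 + $154.36 + $154.36 + $154.36 + $154.36 + $154.36 + $154.36 = $1,080.52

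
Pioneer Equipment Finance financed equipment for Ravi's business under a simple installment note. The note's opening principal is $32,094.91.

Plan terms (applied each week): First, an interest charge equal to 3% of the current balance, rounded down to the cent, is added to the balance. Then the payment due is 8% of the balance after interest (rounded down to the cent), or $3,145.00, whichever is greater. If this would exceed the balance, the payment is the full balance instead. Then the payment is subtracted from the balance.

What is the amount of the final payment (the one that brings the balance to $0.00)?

$1,159.42

Week 1: $32,094.91 +$962.84 interest = $33,057.75; pay $3,145.00 → $29,912.75
Week 2: $29,912.75 +$897.38 interest = $30,810.13; pay $3,145.00 → $27,665.13
Week 3: $27,665.13 +$829.95 interest = $28,495.08; pay $3,145.00 → $25,350.08
Week 4: $25,350.08 +$760.50 interest = $26,110.58; pay $3,145.00 → $22,965.58
Week 5: $22,965.58 +$688.96 interest = $23,654.54; pay $3,145.00 → $20,509.54
Week 6: $20,509.54 +$615.28 interest = $21,124.82; pay $3,145.00 → $17,979.82
Week 7: $17,979.82 +$539.39 interest = $18,519.21; pay $3,145.00 → $15,374.21
Week 8: $15,374.21 +$461.22 interest = $15,835.43; pay $3,145.00 → $12,690.43
Week 9: $12,690.43 +$380.71 interest = $13,071.14; pay $3,145.00 → $9,926.14
Week 10: $9,926.14 +$297.78 interest = $10,223.92; pay $3,145.00 → $7,078.92
Week 11: $7,078.92 +$212.36 interest = $7,291.28; pay $3,145.00 → $4,146.28
Week 12: $4,146.28 +$124.38 interest = $4,270.66; pay $3,145.00 → $1,125.66
Week 13: $1,125.66 +$33.76 interest = $1,159.42; pay $1,159.42 → $0.00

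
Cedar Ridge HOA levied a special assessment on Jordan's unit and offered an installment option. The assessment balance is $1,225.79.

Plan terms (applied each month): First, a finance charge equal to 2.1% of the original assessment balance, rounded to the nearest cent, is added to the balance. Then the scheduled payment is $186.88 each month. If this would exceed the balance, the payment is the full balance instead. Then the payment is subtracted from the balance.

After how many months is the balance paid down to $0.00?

8

Month 1: opening $1,225.79; interest $25.74 → $1,251.53; payment $186.88; balance $1,064.65
Month 2: opening $1,064.65; interest $25.74 → $1,090.39; payment $186.88; balance $903.51
Month 3: opening $903.51; interest $25.74 → $929.25; payment $186.88; balance $742.37
Month 4: opening $742.37; interest $25.74 → $768.11; payment $186.88; balance $581.23
Month 5: opening $581.23; interest $25.74 → $606.97; payment $186.88; balance $420.09
Month 6: opening $420.09; interest $25.74 → $445.83; payment $186.88; balance $258.95
Month 7: opening $258.95; interest $25.74 → $284.69; payment $186.88; balance $97.81
Month 8: opening $97.81; interest $25.74 → $123.55; payment $123.55; balance $0.00
Balance reaches $0.00 in month 8.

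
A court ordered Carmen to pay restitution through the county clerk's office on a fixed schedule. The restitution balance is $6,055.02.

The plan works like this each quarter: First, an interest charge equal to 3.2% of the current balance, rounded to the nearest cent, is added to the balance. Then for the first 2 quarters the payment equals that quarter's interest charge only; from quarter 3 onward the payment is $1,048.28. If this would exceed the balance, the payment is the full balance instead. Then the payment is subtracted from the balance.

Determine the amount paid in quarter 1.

Quarter 1: $6,055.02 +$193.76 interest = $6,248.78; pay $193.76 → $6,055.02

$193.76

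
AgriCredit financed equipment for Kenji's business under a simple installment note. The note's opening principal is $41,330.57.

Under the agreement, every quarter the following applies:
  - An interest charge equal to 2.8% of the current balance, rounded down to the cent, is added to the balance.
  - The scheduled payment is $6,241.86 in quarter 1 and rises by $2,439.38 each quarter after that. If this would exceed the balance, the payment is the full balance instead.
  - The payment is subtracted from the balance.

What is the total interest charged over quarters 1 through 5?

Quarter 1: opening $41,330.57; interest $1,157.25 → $42,487.82; payment $6,241.86; balance $36,245.96
Quarter 2: opening $36,245.96; interest $1,014.88 → $37,260.84; payment $8,681.24; balance $28,579.60
Quarter 3: opening $28,579.60; interest $800.22 → $29,379.82; payment $11,120.62; balance $18,259.20
Quarter 4: opening $18,259.20; interest $511.25 → $18,770.45; payment $13,560.00; balance $5,210.45
Quarter 5: opening $5,210.45; interest $145.89 → $5,356.34; payment $5,356.34; balance $0.00
Total interest: $1,157.25 + $1,014.88 + $800.22 + $511.25 + $145.89 = $3,629.49

$3,629.49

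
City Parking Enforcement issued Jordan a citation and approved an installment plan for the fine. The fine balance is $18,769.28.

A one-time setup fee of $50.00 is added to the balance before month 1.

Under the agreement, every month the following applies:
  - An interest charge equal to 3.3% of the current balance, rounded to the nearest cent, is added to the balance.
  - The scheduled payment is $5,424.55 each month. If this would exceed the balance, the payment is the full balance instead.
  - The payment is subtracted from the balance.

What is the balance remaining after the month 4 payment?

$0.00

Month 1: opening $18,819.28; interest $621.04 → $19,440.32; payment $5,424.55; balance $14,015.77
Month 2: opening $14,015.77; interest $462.52 → $14,478.29; payment $5,424.55; balance $9,053.74
Month 3: opening $9,053.74; interest $298.77 → $9,352.51; payment $5,424.55; balance $3,927.96
Month 4: opening $3,927.96; interest $129.62 → $4,057.58; payment $4,057.58; balance $0.00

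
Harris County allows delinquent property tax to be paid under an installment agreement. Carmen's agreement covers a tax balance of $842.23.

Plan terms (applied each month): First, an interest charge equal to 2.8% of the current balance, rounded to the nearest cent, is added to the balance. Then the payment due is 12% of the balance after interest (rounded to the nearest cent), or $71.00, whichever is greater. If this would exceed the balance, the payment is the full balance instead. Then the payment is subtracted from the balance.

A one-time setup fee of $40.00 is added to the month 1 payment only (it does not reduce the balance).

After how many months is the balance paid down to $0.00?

Month 1: $842.23 +$23.58 interest = $865.81; pay $103.90 (+ $40.00 fee) → $761.91
Month 2: $761.91 +$21.33 interest = $783.24; pay $93.99 → $689.25
Month 3: $689.25 +$19.30 interest = $708.55; pay $85.03 → $623.52
Month 4: $623.52 +$17.46 interest = $640.98; pay $76.92 → $564.06
Month 5: $564.06 +$15.79 interest = $579.85; pay $71.00 → $508.85
Month 6: $508.85 +$14.25 interest = $523.10; pay $71.00 → $452.10
Month 7: $452.10 +$12.66 interest = $464.76; pay $71.00 → $393.76
Month 8: $393.76 +$11.03 interest = $404.79; pay $71.00 → $333.79
Month 9: $333.79 +$9.35 interest = $343.14; pay $71.00 → $272.14
Month 10: $272.14 +$7.62 interest = $279.76; pay $71.00 → $208.76
Month 11: $208.76 +$5.85 interest = $214.61; pay $71.00 → $143.61
Month 12: $143.61 +$4.02 interest = $147.63; pay $71.00 → $76.63
Month 13: $76.63 +$2.15 interest = $78.78; pay $71.00 → $7.78
Month 14: $7.78 +$0.22 interest = $8.00; pay $8.00 → $0.00
Balance reaches $0.00 in month 14.

14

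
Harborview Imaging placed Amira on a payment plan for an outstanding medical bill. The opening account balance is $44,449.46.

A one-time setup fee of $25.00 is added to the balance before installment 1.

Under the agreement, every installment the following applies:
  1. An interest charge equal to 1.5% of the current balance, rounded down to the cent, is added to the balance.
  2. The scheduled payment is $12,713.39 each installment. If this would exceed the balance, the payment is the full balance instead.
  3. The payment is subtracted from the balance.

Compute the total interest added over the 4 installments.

$1,573.40

Installment 1: $44,474.46 +$667.11 interest = $45,141.57; pay $12,713.39 → $32,428.18
Installment 2: $32,428.18 +$486.42 interest = $32,914.60; pay $12,713.39 → $20,201.21
Installment 3: $20,201.21 +$303.01 interest = $20,504.22; pay $12,713.39 → $7,790.83
Installment 4: $7,790.83 +$116.86 interest = $7,907.69; pay $7,907.69 → $0.00
Total interest: $667.11 + $486.42 + $303.01 + $116.86 = $1,573.40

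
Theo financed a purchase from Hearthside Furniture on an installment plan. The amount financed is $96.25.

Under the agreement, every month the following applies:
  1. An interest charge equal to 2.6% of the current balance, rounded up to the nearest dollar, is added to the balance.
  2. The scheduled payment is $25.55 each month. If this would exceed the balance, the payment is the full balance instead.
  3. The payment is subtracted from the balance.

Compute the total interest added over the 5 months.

$9.00

Month 1: opening $96.25; interest $3.00 → $99.25; payment $25.55; balance $73.70
Month 2: opening $73.70; interest $2.00 → $75.70; payment $25.55; balance $50.15
Month 3: opening $50.15; interest $2.00 → $52.15; payment $25.55; balance $26.60
Month 4: opening $26.60; interest $1.00 → $27.60; payment $25.55; balance $2.05
Month 5: opening $2.05; interest $1.00 → $3.05; payment $3.05; balance $0.00
Total interest: $3.00 + $2.00 + $2.00 + $1.00 + $1.00 = $9.00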